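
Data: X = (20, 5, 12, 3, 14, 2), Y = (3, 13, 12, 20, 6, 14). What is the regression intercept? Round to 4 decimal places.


a = ybar - b*xbar, where b = sum((xi-xbar)(yi-ybar)) / sum((xi-xbar)^2)
n = 6, xbar = 56/6 = 28/3 ≈ 9.333333, ybar = 68/6 = 34/3 ≈ 11.333333
Sxy = sum((xi-xbar)(yi-ybar)) = -581/3 ≈ -193.666667
Sxx = sum((xi-xbar)^2) = 766/3 ≈ 255.333333
b = Sxy / Sxx = -581/766 ≈ -0.758486
a = 11.333333 - (-0.758486) * 9.333333 = 7052/383 ≈ 18.412533

18.4125


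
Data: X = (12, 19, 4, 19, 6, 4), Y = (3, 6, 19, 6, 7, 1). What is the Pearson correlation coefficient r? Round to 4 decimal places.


r = sum((xi-xbar)(yi-ybar)) / sqrt(sum((xi-xbar)^2) * sum((yi-ybar)^2))
n = 6, xbar = 64/6 = 32/3 ≈ 10.666667, ybar = 42/6 = 7
Sxy = sum((xi-xbar)(yi-ybar)) = -62
Sxx = sum((xi-xbar)^2) = 754/3 ≈ 251.333333
Syy = sum((yi-ybar)^2) = 198
sqrt(Sxx*Syy) ≈ 223.078462
r = Sxy / sqrt(Sxx*Syy) = -62 / 223.078462 ≈ -0.277929

-0.2779


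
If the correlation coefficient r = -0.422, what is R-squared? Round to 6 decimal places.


R^2 = r^2 = (-0.422)^2 = 0.178084

0.178084


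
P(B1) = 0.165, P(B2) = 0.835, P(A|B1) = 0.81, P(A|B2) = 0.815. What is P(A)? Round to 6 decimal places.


P(A) = P(A|B1)*P(B1) + P(A|B2)*P(B2)
P(A|B1)*P(B1) = 0.81 * 0.165 = 0.13365
P(A|B2)*P(B2) = 0.815 * 0.835 = 0.680525
P(A) = 0.13365 + 0.680525 = 0.814175

0.814175


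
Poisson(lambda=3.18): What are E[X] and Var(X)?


E[X] = Var(X) = lambda = 3.18

3.18, 3.18


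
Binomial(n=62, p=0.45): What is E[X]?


E[X] = n*p = 62 * 0.45 = 27.9

27.9


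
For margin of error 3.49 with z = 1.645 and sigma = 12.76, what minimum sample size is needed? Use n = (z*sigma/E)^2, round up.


z*sigma/E = 1.645 * 12.76 / 3.49 ≈ 6.014384
(z*sigma/E)^2 ≈ 36.172814
round up: n = 37

37


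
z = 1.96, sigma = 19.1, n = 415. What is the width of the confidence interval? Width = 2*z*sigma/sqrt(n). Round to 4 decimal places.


width = 2*z*sigma/sqrt(n)
2*z*sigma = 2 * 1.96 * 19.1 = 74.872
sqrt(415) ≈ 20.371549
width = 74.872 / 20.371549 ≈ 3.675322

3.6753


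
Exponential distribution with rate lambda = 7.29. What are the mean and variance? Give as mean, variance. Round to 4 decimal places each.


mean = 1/lam, var = 1/lam^2
mean = 1 / 7.29 = 100/729 ≈ 0.137174
lam^2 = 7.29^2 = 53.1441
var = 1 / 53.1441 ≈ 0.018817

0.1372, 0.0188


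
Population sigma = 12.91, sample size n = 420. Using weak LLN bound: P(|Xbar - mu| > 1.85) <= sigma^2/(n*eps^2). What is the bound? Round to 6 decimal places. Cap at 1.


bound = min(1, sigma^2/(n*eps^2))
sigma^2 = 12.91^2 = 166.6681
n*eps^2 = 420 * 1.85^2 = 420 * 3.4225 = 1437.45
sigma^2/(n*eps^2) = 166.6681 / 1437.45 ≈ 0.11594706

0.115947


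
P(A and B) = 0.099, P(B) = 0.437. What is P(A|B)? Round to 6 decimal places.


P(A|B) = P(A and B) / P(B) = 0.099 / 0.437 = 99/437 ≈ 0.22654462

0.226545


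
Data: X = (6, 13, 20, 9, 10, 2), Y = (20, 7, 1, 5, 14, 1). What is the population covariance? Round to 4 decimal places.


Cov = (1/n)*sum((xi-xbar)(yi-ybar))
n = 6, xbar = 60/6 = 10, ybar = 48/6 = 8
sum((xi-xbar)(yi-ybar)) = -62
Cov = -62 / 6 = -31/3 ≈ -10.333333

-10.3333


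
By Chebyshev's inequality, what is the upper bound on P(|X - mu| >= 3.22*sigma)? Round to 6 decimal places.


P <= 1/k^2
k^2 = 3.22^2 = 10.3684
1/k^2 = 1 / 10.3684 ≈ 0.09644690

0.096447


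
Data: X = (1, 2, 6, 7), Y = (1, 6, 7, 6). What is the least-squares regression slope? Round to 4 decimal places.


b = sum((xi-xbar)(yi-ybar)) / sum((xi-xbar)^2)
n = 4, xbar = 16/4 = 4, ybar = 20/4 = 5
Sxy = sum((xi-xbar)(yi-ybar)) = 17
Sxx = sum((xi-xbar)^2) = 26
b = Sxy / Sxx = 17/26 ≈ 0.653846

0.6538


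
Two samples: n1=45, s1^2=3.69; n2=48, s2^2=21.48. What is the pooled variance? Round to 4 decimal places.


sp^2 = ((n1-1)*s1^2 + (n2-1)*s2^2)/(n1+n2-2)
(n1-1)*s1^2 = 44 * 3.69 = 162.36
(n2-1)*s2^2 = 47 * 21.48 = 1009.56
numerator = 162.36 + 1009.56 = 1171.92
n1+n2-2 = 91
sp^2 = 1171.92 / 91 = 29298/2275 ≈ 12.878242

12.8782


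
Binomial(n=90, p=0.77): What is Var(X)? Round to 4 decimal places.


Var = n*p*(1-p) = 90 * 0.77 * 0.23 = 15.939

15.9390


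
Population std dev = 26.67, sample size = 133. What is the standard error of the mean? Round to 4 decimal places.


SE = sigma / sqrt(n)
sqrt(133) ≈ 11.532563
SE = 26.67 / 11.532563 ≈ 2.312582

2.3126


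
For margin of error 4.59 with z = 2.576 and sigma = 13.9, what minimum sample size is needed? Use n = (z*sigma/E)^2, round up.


z*sigma/E = 2.576 * 13.9 / 4.59 ≈ 7.800959
(z*sigma/E)^2 ≈ 60.854955
round up: n = 61

61


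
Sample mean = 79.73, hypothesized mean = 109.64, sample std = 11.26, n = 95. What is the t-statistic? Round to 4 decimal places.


t = (xbar - mu0) / (s/sqrt(n))
xbar - mu0 = 79.73 - 109.64 = -29.91
sqrt(95) ≈ 9.74679434
s/sqrt(n) = 11.26 / 9.74679434 ≈ 1.15525162
t = -29.91 / 1.15525162 ≈ -25.890463

-25.8905


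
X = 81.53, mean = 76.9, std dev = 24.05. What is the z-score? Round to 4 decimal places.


z = (X - mu) / sigma
X - mu = 81.53 - 76.9 = 4.63
z = 4.63 / 24.05 = 463/2405 ≈ 0.192516

0.1925


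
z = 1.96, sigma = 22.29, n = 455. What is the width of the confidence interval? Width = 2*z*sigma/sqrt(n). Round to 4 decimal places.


width = 2*z*sigma/sqrt(n)
2*z*sigma = 2 * 1.96 * 22.29 = 87.3768
sqrt(455) ≈ 21.330729
width = 87.3768 / 21.330729 ≈ 4.096288

4.0963


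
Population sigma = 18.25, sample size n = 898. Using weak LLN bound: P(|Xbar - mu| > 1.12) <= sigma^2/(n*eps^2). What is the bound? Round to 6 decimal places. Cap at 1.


bound = min(1, sigma^2/(n*eps^2))
sigma^2 = 18.25^2 = 333.0625
n*eps^2 = 898 * 1.12^2 = 898 * 1.2544 = 1126.4512
sigma^2/(n*eps^2) = 333.0625 / 1126.4512 ≈ 0.29567415

0.295674


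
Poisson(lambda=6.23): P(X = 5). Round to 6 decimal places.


P = e^(-lam) * lam^k / k!
e^(-6.23) ≈ 0.001969452
lam^k = 6.23^5 ≈ 9385.128716
k! = 5! = 120
P = 0.001969452 * 9385.128716 / 120 ≈ 0.154030

0.154030


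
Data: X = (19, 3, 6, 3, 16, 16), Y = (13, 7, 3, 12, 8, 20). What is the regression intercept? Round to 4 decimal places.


a = ybar - b*xbar, where b = sum((xi-xbar)(yi-ybar)) / sum((xi-xbar)^2)
n = 6, xbar = 63/6 = 10.5, ybar = 63/6 = 10.5
Sxy = sum((xi-xbar)(yi-ybar)) = 108.5
Sxx = sum((xi-xbar)^2) = 265.5
b = Sxy / Sxx = 217/531 ≈ 0.408663
a = 10.5 - 0.408663 * 10.5 = 1099/177 ≈ 6.209040

6.2090


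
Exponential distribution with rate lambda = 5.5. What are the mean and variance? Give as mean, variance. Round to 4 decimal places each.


mean = 1/lam, var = 1/lam^2
mean = 1 / 5.5 = 2/11 ≈ 0.181818
lam^2 = 5.5^2 = 30.25
var = 1 / 30.25 = 4/121 ≈ 0.033058

0.1818, 0.0331


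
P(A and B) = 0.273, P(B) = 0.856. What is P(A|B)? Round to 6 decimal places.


P(A|B) = P(A and B) / P(B) = 0.273 / 0.856 = 273/856 ≈ 0.31892523

0.318925


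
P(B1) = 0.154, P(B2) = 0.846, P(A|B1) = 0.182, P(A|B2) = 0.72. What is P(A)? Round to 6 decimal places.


P(A) = P(A|B1)*P(B1) + P(A|B2)*P(B2)
P(A|B1)*P(B1) = 0.182 * 0.154 = 0.028028
P(A|B2)*P(B2) = 0.72 * 0.846 = 0.60912
P(A) = 0.028028 + 0.60912 = 0.637148

0.637148


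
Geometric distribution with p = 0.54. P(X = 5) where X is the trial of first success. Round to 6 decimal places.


P = (1-p)^(k-1) * p
(1-p)^(k-1) = 0.46^4 = 0.04477456
P = 0.04477456 * 0.54 ≈ 0.02417826

0.024178


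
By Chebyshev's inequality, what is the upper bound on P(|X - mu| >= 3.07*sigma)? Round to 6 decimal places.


P <= 1/k^2
k^2 = 3.07^2 = 9.4249
1/k^2 = 1 / 9.4249 ≈ 0.10610192

0.106102


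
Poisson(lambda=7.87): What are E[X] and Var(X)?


E[X] = Var(X) = lambda = 7.87

7.87, 7.87


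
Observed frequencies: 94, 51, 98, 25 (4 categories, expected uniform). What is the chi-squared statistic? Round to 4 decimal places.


chi2 = sum((O-E)^2/E), E = total/4
total = 268, E = 268/4 = 67
(94 - 67)^2 / 67 = 729 / 67 = 729/67 ≈ 10.880597
(51 - 67)^2 / 67 = 256 / 67 = 256/67 ≈ 3.820896
(98 - 67)^2 / 67 = 961 / 67 = 961/67 ≈ 14.343284
(25 - 67)^2 / 67 = 1764 / 67 = 1764/67 ≈ 26.328358
chi2 = 3710/67 ≈ 55.373134

55.3731


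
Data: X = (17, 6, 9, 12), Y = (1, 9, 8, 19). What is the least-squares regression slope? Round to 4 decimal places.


b = sum((xi-xbar)(yi-ybar)) / sum((xi-xbar)^2)
n = 4, xbar = 44/4 = 11, ybar = 37/4 = 9.25
Sxy = sum((xi-xbar)(yi-ybar)) = -36
Sxx = sum((xi-xbar)^2) = 66
b = Sxy / Sxx = -6/11 ≈ -0.545455

-0.5455


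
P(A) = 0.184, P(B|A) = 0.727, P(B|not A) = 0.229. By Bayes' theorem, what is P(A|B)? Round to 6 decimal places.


P(A|B) = P(B|A)*P(A) / P(B), P(B) = P(B|A)*P(A) + P(B|not A)*P(not A)
P(B|A)*P(A) = 0.727 * 0.184 = 0.133768
P(B|not A)*P(not A) = 0.229 * 0.816 = 0.186864
P(B) = 0.133768 + 0.186864 = 0.320632
P(A|B) = 0.133768 / 0.320632 ≈ 0.41720103

0.417201


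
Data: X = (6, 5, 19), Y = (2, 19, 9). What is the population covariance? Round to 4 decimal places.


Cov = (1/n)*sum((xi-xbar)(yi-ybar))
n = 3, xbar = 30/3 = 10, ybar = 30/3 = 10
sum((xi-xbar)(yi-ybar)) = -22
Cov = -22 / 3 = -22/3 ≈ -7.333333

-7.3333


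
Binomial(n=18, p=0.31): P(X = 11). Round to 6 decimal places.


P = C(n,k) * p^k * (1-p)^(n-k)
C(18,11) = 31824
p^k = 0.31^11 ≈ 0.000002540848
(1-p)^(n-k) = 0.69^7 ≈ 0.07446353
P = 31824 * 0.000002540848 * 0.07446353 ≈ 0.006021

0.006021


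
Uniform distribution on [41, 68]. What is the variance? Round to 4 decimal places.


Var = (b-a)^2 / 12
(b-a)^2 = (68 - 41)^2 = 729
Var = 729/12 = 60.75

60.7500


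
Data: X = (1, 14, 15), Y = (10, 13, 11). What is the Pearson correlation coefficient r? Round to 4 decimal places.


r = sum((xi-xbar)(yi-ybar)) / sqrt(sum((xi-xbar)^2) * sum((yi-ybar)^2))
n = 3, xbar = 30/3 = 10, ybar = 34/3 ≈ 11.333333
Sxy = sum((xi-xbar)(yi-ybar)) = 17
Sxx = sum((xi-xbar)^2) = 122
Syy = sum((yi-ybar)^2) = 14/3 ≈ 4.666667
sqrt(Sxx*Syy) ≈ 23.860707
r = Sxy / sqrt(Sxx*Syy) = 17 / 23.860707 ≈ 0.712468

0.7125


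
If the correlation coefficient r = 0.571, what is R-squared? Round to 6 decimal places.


R^2 = r^2 = (0.571)^2 = 0.326041

0.326041


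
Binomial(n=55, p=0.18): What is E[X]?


E[X] = n*p = 55 * 0.18 = 9.9

9.9


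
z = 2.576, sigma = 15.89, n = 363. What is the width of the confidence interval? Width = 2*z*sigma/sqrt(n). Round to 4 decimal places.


width = 2*z*sigma/sqrt(n)
2*z*sigma = 2 * 2.576 * 15.89 = 81.86528
sqrt(363) ≈ 19.052559
width = 81.86528 / 19.052559 ≈ 4.296813

4.2968


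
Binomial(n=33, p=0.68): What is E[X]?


E[X] = n*p = 33 * 0.68 = 22.44

22.44


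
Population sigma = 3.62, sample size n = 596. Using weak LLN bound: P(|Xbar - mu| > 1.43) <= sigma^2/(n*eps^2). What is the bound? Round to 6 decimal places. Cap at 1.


bound = min(1, sigma^2/(n*eps^2))
sigma^2 = 3.62^2 = 13.1044
n*eps^2 = 596 * 1.43^2 = 596 * 2.0449 = 1218.7604
sigma^2/(n*eps^2) = 13.1044 / 1218.7604 ≈ 0.01075224

0.010752


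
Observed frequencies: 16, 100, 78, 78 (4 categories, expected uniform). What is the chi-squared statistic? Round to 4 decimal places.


chi2 = sum((O-E)^2/E), E = total/4
total = 272, E = 272/4 = 68
(16 - 68)^2 / 68 = 2704 / 68 = 676/17 ≈ 39.764706
(100 - 68)^2 / 68 = 1024 / 68 = 256/17 ≈ 15.058824
(78 - 68)^2 / 68 = 100 / 68 = 25/17 ≈ 1.470588
(78 - 68)^2 / 68 = 100 / 68 = 25/17 ≈ 1.470588
chi2 = 982/17 ≈ 57.764706

57.7647


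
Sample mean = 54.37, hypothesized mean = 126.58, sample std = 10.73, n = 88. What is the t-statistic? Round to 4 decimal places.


t = (xbar - mu0) / (s/sqrt(n))
xbar - mu0 = 54.37 - 126.58 = -72.21
sqrt(88) ≈ 9.38083152
s/sqrt(n) = 10.73 / 9.38083152 ≈ 1.14382184
t = -72.21 / 1.14382184 ≈ -63.130461

-63.1305


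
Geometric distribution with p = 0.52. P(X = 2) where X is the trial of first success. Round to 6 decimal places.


P = (1-p)^(k-1) * p
(1-p)^(k-1) = 0.48^1 = 0.48
P = 0.48 * 0.52 = 0.2496

0.249600


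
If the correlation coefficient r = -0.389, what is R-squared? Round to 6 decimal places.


R^2 = r^2 = (-0.389)^2 = 0.151321

0.151321


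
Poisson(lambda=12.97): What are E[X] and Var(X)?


E[X] = Var(X) = lambda = 12.97

12.97, 12.97


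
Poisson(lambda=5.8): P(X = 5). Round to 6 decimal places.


P = e^(-lam) * lam^k / k!
e^(-5.8) ≈ 0.003027555
lam^k = 5.8^5 = 6563.56768
k! = 5! = 120
P = 0.003027555 * 6563.56768 / 120 ≈ 0.165596

0.165596


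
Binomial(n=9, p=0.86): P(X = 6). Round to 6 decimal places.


P = C(n,k) * p^k * (1-p)^(n-k)
C(9,6) = 84
p^k = 0.86^6 ≈ 0.4045672
(1-p)^(n-k) = 0.14^3 = 0.002744
P = 84 * 0.4045672 * 0.002744 ≈ 0.093251

0.093251


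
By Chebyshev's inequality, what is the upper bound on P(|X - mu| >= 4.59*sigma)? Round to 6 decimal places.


P <= 1/k^2
k^2 = 4.59^2 = 21.0681
1/k^2 = 1 / 21.0681 ≈ 0.04746512

0.047465


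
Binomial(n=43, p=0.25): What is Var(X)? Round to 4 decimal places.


Var = n*p*(1-p) = 43 * 0.25 * 0.75 = 8.0625

8.0625


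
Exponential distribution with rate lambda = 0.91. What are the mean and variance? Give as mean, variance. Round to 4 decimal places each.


mean = 1/lam, var = 1/lam^2
mean = 1 / 0.91 = 100/91 ≈ 1.098901
lam^2 = 0.91^2 = 0.8281
var = 1 / 0.8281 = 10000/8281 ≈ 1.207584

1.0989, 1.2076


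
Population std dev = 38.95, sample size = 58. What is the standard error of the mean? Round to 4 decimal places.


SE = sigma / sqrt(n)
sqrt(58) ≈ 7.615773
SE = 38.95 / 7.615773 ≈ 5.114386

5.1144


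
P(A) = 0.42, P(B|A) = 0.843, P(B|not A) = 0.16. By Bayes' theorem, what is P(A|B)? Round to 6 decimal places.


P(A|B) = P(B|A)*P(A) / P(B), P(B) = P(B|A)*P(A) + P(B|not A)*P(not A)
P(B|A)*P(A) = 0.843 * 0.42 = 0.35406
P(B|not A)*P(not A) = 0.16 * 0.58 = 0.0928
P(B) = 0.35406 + 0.0928 = 0.44686
P(A|B) = 0.35406 / 0.44686 ≈ 0.79232869

0.792329


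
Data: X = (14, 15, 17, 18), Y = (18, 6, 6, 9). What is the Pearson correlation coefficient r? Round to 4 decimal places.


r = sum((xi-xbar)(yi-ybar)) / sqrt(sum((xi-xbar)^2) * sum((yi-ybar)^2))
n = 4, xbar = 64/4 = 16, ybar = 39/4 = 9.75
Sxy = sum((xi-xbar)(yi-ybar)) = -18
Sxx = sum((xi-xbar)^2) = 10
Syy = sum((yi-ybar)^2) = 96.75
sqrt(Sxx*Syy) ≈ 31.104662
r = Sxy / sqrt(Sxx*Syy) = -18 / 31.104662 ≈ -0.578691

-0.5787


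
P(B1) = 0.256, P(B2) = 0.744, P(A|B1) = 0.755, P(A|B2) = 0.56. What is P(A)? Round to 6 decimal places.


P(A) = P(A|B1)*P(B1) + P(A|B2)*P(B2)
P(A|B1)*P(B1) = 0.755 * 0.256 = 0.19328
P(A|B2)*P(B2) = 0.56 * 0.744 = 0.41664
P(A) = 0.19328 + 0.41664 = 0.60992

0.609920


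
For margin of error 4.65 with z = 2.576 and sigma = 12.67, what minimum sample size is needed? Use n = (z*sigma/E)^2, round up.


z*sigma/E = 2.576 * 12.67 / 4.65 ≈ 7.018908
(z*sigma/E)^2 ≈ 49.265063
round up: n = 50

50


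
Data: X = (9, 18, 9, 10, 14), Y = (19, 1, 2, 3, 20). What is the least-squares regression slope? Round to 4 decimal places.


b = sum((xi-xbar)(yi-ybar)) / sum((xi-xbar)^2)
n = 5, xbar = 60/5 = 12, ybar = 45/5 = 9
Sxy = sum((xi-xbar)(yi-ybar)) = -23
Sxx = sum((xi-xbar)^2) = 62
b = Sxy / Sxx = -23/62 ≈ -0.370968

-0.3710


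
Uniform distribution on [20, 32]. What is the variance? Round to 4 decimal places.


Var = (b-a)^2 / 12
(b-a)^2 = (32 - 20)^2 = 144
Var = 144/12 = 12

12.0000


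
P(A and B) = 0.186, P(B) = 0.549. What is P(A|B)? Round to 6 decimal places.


P(A|B) = P(A and B) / P(B) = 0.186 / 0.549 = 62/183 ≈ 0.33879781

0.338798


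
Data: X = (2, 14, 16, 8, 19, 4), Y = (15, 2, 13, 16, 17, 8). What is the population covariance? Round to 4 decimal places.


Cov = (1/n)*sum((xi-xbar)(yi-ybar))
n = 6, xbar = 63/6 = 10.5, ybar = 71/6 ≈ 11.833333
sum((xi-xbar)(yi-ybar)) = 3.5
Cov = 3.5 / 6 = 7/12 ≈ 0.583333

0.5833


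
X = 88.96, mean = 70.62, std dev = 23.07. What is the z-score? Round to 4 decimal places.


z = (X - mu) / sigma
X - mu = 88.96 - 70.62 = 18.34
z = 18.34 / 23.07 = 1834/2307 ≈ 0.794972

0.7950


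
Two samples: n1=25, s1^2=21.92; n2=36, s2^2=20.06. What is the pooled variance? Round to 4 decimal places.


sp^2 = ((n1-1)*s1^2 + (n2-1)*s2^2)/(n1+n2-2)
(n1-1)*s1^2 = 24 * 21.92 = 526.08
(n2-1)*s2^2 = 35 * 20.06 = 702.1
numerator = 526.08 + 702.1 = 1228.18
n1+n2-2 = 59
sp^2 = 1228.18 / 59 = 61409/2950 ≈ 20.816610

20.8166


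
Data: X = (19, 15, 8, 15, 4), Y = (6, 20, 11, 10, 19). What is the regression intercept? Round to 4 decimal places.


a = ybar - b*xbar, where b = sum((xi-xbar)(yi-ybar)) / sum((xi-xbar)^2)
n = 5, xbar = 61/5 = 12.2, ybar = 66/5 = 13.2
Sxy = sum((xi-xbar)(yi-ybar)) = -77.2
Sxx = sum((xi-xbar)^2) = 146.8
b = Sxy / Sxx = -193/367 ≈ -0.525886
a = 13.2 - (-0.525886) * 12.2 = 7199/367 ≈ 19.615804

19.6158


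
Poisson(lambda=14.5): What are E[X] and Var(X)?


E[X] = Var(X) = lambda = 14.5

14.5, 14.5


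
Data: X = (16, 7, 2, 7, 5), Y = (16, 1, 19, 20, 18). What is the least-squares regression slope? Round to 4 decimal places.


b = sum((xi-xbar)(yi-ybar)) / sum((xi-xbar)^2)
n = 5, xbar = 37/5 = 7.4, ybar = 74/5 = 14.8
Sxy = sum((xi-xbar)(yi-ybar)) = -16.6
Sxx = sum((xi-xbar)^2) = 109.2
b = Sxy / Sxx = -83/546 ≈ -0.152015

-0.1520


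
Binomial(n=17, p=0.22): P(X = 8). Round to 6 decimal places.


P = C(n,k) * p^k * (1-p)^(n-k)
C(17,8) = 24310
p^k = 0.22^8 ≈ 0.000005487587
(1-p)^(n-k) = 0.78^9 ≈ 0.1068689
P = 24310 * 0.000005487587 * 0.1068689 ≈ 0.014257

0.014257


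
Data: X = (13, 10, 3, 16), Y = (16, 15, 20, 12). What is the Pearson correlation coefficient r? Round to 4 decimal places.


r = sum((xi-xbar)(yi-ybar)) / sqrt(sum((xi-xbar)^2) * sum((yi-ybar)^2))
n = 4, xbar = 42/4 = 10.5, ybar = 63/4 = 15.75
Sxy = sum((xi-xbar)(yi-ybar)) = -51.5
Sxx = sum((xi-xbar)^2) = 93
Syy = sum((yi-ybar)^2) = 32.75
sqrt(Sxx*Syy) ≈ 55.188314
r = Sxy / sqrt(Sxx*Syy) = -51.5 / 55.188314 ≈ -0.933169

-0.9332


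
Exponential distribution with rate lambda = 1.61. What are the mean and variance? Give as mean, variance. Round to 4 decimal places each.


mean = 1/lam, var = 1/lam^2
mean = 1 / 1.61 = 100/161 ≈ 0.621118
lam^2 = 1.61^2 = 2.5921
var = 1 / 2.5921 ≈ 0.385788

0.6211, 0.3858


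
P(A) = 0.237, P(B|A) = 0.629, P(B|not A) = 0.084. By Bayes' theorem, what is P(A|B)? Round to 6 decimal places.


P(A|B) = P(B|A)*P(A) / P(B), P(B) = P(B|A)*P(A) + P(B|not A)*P(not A)
P(B|A)*P(A) = 0.629 * 0.237 = 0.149073
P(B|not A)*P(not A) = 0.084 * 0.763 = 0.064092
P(B) = 0.149073 + 0.064092 = 0.213165
P(A|B) = 0.149073 / 0.213165 ≈ 0.69933150

0.699332


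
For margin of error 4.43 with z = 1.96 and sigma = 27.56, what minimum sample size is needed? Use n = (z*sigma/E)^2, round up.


z*sigma/E = 1.96 * 27.56 / 4.43 ≈ 12.193589
(z*sigma/E)^2 ≈ 148.683617
round up: n = 149

149


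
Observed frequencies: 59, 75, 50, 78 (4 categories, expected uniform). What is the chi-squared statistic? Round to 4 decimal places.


chi2 = sum((O-E)^2/E), E = total/4
total = 262, E = 262/4 = 65.5
(59 - 65.5)^2 / 65.5 = 42.25 / 65.5 = 169/262 ≈ 0.645038
(75 - 65.5)^2 / 65.5 = 90.25 / 65.5 = 361/262 ≈ 1.377863
(50 - 65.5)^2 / 65.5 = 240.25 / 65.5 = 961/262 ≈ 3.667939
(78 - 65.5)^2 / 65.5 = 156.25 / 65.5 = 625/262 ≈ 2.385496
chi2 = 1058/131 ≈ 8.076336

8.0763


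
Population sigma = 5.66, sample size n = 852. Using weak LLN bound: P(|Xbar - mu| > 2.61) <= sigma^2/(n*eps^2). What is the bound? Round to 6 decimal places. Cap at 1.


bound = min(1, sigma^2/(n*eps^2))
sigma^2 = 5.66^2 = 32.0356
n*eps^2 = 852 * 2.61^2 = 852 * 6.8121 = 5803.9092
sigma^2/(n*eps^2) = 32.0356 / 5803.9092 ≈ 0.00551966

0.005520


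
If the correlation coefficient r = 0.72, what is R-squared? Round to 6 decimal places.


R^2 = r^2 = (0.72)^2 = 0.5184

0.518400


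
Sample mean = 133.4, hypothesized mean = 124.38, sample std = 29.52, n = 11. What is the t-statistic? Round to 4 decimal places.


t = (xbar - mu0) / (s/sqrt(n))
xbar - mu0 = 133.4 - 124.38 = 9.02
sqrt(11) ≈ 3.31662479
s/sqrt(n) = 29.52 / 3.31662479 ≈ 8.90061489
t = 9.02 / 8.90061489 ≈ 1.013413

1.0134


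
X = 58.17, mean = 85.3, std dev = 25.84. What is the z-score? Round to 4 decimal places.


z = (X - mu) / sigma
X - mu = 58.17 - 85.3 = -27.13
z = -27.13 / 25.84 = -2713/2584 ≈ -1.049923

-1.0499


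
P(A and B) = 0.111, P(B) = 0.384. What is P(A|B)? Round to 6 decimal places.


P(A|B) = P(A and B) / P(B) = 0.111 / 0.384 = 0.2890625

0.289063


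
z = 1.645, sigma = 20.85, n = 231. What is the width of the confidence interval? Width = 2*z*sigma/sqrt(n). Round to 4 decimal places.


width = 2*z*sigma/sqrt(n)
2*z*sigma = 2 * 1.645 * 20.85 = 68.5965
sqrt(231) ≈ 15.198684
width = 68.5965 / 15.198684 ≈ 4.513318

4.5133


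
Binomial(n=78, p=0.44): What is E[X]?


E[X] = n*p = 78 * 0.44 = 34.32

34.32


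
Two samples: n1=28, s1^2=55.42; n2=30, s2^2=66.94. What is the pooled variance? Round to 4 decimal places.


sp^2 = ((n1-1)*s1^2 + (n2-1)*s2^2)/(n1+n2-2)
(n1-1)*s1^2 = 27 * 55.42 = 1496.34
(n2-1)*s2^2 = 29 * 66.94 = 1941.26
numerator = 1496.34 + 1941.26 = 3437.6
n1+n2-2 = 56
sp^2 = 3437.6 / 56 = 4297/70 ≈ 61.385714

61.3857


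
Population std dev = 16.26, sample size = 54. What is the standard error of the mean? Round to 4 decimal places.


SE = sigma / sqrt(n)
sqrt(54) ≈ 7.348469
SE = 16.26 / 7.348469 ≈ 2.212706

2.2127


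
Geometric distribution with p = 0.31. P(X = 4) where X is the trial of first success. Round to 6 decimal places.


P = (1-p)^(k-1) * p
(1-p)^(k-1) = 0.69^3 = 0.328509
P = 0.328509 * 0.31 ≈ 0.1018378

0.101838


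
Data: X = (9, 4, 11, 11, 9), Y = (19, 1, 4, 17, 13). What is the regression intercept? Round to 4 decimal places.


a = ybar - b*xbar, where b = sum((xi-xbar)(yi-ybar)) / sum((xi-xbar)^2)
n = 5, xbar = 44/5 = 8.8, ybar = 54/5 = 10.8
Sxy = sum((xi-xbar)(yi-ybar)) = 47.8
Sxx = sum((xi-xbar)^2) = 32.8
b = Sxy / Sxx = 239/164 ≈ 1.457317
a = 10.8 - 1.457317 * 8.8 = -83/41 ≈ -2.024390

-2.0244


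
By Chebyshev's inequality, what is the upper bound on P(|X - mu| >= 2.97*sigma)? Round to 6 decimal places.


P <= 1/k^2
k^2 = 2.97^2 = 8.8209
1/k^2 = 1 / 8.8209 ≈ 0.11336712

0.113367


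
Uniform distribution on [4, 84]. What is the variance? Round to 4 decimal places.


Var = (b-a)^2 / 12
(b-a)^2 = (84 - 4)^2 = 6400
Var = 6400/12 ≈ 533.333333

533.3333


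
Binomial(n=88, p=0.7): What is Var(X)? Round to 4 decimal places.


Var = n*p*(1-p) = 88 * 0.7 * 0.3 = 18.48

18.4800


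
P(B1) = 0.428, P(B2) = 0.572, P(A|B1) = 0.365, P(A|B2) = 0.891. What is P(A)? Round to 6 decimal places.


P(A) = P(A|B1)*P(B1) + P(A|B2)*P(B2)
P(A|B1)*P(B1) = 0.365 * 0.428 = 0.15622
P(A|B2)*P(B2) = 0.891 * 0.572 = 0.509652
P(A) = 0.15622 + 0.509652 = 0.665872

0.665872


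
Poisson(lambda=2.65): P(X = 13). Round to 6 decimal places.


P = e^(-lam) * lam^k / k!
e^(-2.65) ≈ 0.07065121
lam^k = 2.65^13 ≈ 317831.078193
k! = 13! = 6227020800
P = 0.07065121 * 317831.078193 / 6227020800 ≈ 0.000004

0.000004


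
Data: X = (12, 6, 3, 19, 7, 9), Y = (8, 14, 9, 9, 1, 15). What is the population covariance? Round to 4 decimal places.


Cov = (1/n)*sum((xi-xbar)(yi-ybar))
n = 6, xbar = 56/6 = 28/3 ≈ 9.333333, ybar = 56/6 = 28/3 ≈ 9.333333
sum((xi-xbar)(yi-ybar)) = -8/3 ≈ -2.666667
Cov = -2.666667 / 6 = -4/9 ≈ -0.444444

-0.4444


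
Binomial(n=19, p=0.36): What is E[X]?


E[X] = n*p = 19 * 0.36 = 6.84

6.84


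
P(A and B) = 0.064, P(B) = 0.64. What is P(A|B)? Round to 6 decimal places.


P(A|B) = P(A and B) / P(B) = 0.064 / 0.64 = 0.1

0.100000


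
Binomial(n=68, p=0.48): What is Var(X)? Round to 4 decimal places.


Var = n*p*(1-p) = 68 * 0.48 * 0.52 = 16.9728

16.9728


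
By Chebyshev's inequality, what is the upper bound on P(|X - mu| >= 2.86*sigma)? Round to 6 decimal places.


P <= 1/k^2
k^2 = 2.86^2 = 8.1796
1/k^2 = 1 / 8.1796 ≈ 0.12225537

0.122255


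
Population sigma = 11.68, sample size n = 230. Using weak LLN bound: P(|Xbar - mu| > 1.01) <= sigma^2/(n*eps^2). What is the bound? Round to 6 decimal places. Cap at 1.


bound = min(1, sigma^2/(n*eps^2))
sigma^2 = 11.68^2 = 136.4224
n*eps^2 = 230 * 1.01^2 = 230 * 1.0201 = 234.623
sigma^2/(n*eps^2) = 136.4224 / 234.623 ≈ 0.58145365

0.581454


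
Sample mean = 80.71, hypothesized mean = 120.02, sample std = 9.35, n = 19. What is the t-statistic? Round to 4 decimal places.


t = (xbar - mu0) / (s/sqrt(n))
xbar - mu0 = 80.71 - 120.02 = -39.31
sqrt(19) ≈ 4.35889894
s/sqrt(n) = 9.35 / 4.35889894 ≈ 2.14503711
t = -39.31 / 2.14503711 ≈ -18.326023

-18.3260


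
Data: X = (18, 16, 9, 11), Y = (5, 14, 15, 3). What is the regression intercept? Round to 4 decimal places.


a = ybar - b*xbar, where b = sum((xi-xbar)(yi-ybar)) / sum((xi-xbar)^2)
n = 4, xbar = 54/4 = 13.5, ybar = 37/4 = 9.25
Sxy = sum((xi-xbar)(yi-ybar)) = -17.5
Sxx = sum((xi-xbar)^2) = 53
b = Sxy / Sxx = -35/106 ≈ -0.330189
a = 9.25 - (-0.330189) * 13.5 = 1453/106 ≈ 13.707547

13.7075


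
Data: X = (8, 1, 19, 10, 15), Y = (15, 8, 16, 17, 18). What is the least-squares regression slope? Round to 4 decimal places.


b = sum((xi-xbar)(yi-ybar)) / sum((xi-xbar)^2)
n = 5, xbar = 53/5 = 10.6, ybar = 74/5 = 14.8
Sxy = sum((xi-xbar)(yi-ybar)) = 87.6
Sxx = sum((xi-xbar)^2) = 189.2
b = Sxy / Sxx = 219/473 ≈ 0.463002

0.4630


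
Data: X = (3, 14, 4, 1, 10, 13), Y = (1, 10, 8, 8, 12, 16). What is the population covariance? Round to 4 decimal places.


Cov = (1/n)*sum((xi-xbar)(yi-ybar))
n = 6, xbar = 45/6 = 7.5, ybar = 55/6 ≈ 9.166667
sum((xi-xbar)(yi-ybar)) = 98.5
Cov = 98.5 / 6 = 197/12 ≈ 16.416667

16.4167


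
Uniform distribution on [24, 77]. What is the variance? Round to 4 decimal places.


Var = (b-a)^2 / 12
(b-a)^2 = (77 - 24)^2 = 2809
Var = 2809/12 ≈ 234.083333

234.0833


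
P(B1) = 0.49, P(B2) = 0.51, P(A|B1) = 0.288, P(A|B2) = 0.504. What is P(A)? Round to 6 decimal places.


P(A) = P(A|B1)*P(B1) + P(A|B2)*P(B2)
P(A|B1)*P(B1) = 0.288 * 0.49 = 0.14112
P(A|B2)*P(B2) = 0.504 * 0.51 = 0.25704
P(A) = 0.14112 + 0.25704 = 0.39816

0.398160


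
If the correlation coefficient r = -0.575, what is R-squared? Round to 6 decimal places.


R^2 = r^2 = (-0.575)^2 = 0.330625

0.330625


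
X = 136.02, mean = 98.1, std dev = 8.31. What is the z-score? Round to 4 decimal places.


z = (X - mu) / sigma
X - mu = 136.02 - 98.1 = 37.92
z = 37.92 / 8.31 = 1264/277 ≈ 4.563177

4.5632


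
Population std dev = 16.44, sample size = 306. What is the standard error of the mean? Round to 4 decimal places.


SE = sigma / sqrt(n)
sqrt(306) ≈ 17.492856
SE = 16.44 / 17.492856 ≈ 0.939812

0.9398


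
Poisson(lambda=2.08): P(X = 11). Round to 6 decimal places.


P = e^(-lam) * lam^k / k!
e^(-2.08) ≈ 0.1249302
lam^k = 2.08^11 ≈ 3152.801907
k! = 11! = 39916800
P = 0.1249302 * 3152.801907 / 39916800 ≈ 0.000010

0.000010


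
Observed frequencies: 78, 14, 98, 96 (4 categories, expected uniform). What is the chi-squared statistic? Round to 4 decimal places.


chi2 = sum((O-E)^2/E), E = total/4
total = 286, E = 286/4 = 71.5
(78 - 71.5)^2 / 71.5 = 42.25 / 71.5 = 13/22 ≈ 0.590909
(14 - 71.5)^2 / 71.5 = 3306.25 / 71.5 = 13225/286 ≈ 46.241259
(98 - 71.5)^2 / 71.5 = 702.25 / 71.5 = 2809/286 ≈ 9.821678
(96 - 71.5)^2 / 71.5 = 600.25 / 71.5 = 2401/286 ≈ 8.395105
chi2 = 9302/143 ≈ 65.048951

65.0490


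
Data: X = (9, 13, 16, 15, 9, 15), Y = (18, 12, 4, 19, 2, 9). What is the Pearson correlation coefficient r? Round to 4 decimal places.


r = sum((xi-xbar)(yi-ybar)) / sqrt(sum((xi-xbar)^2) * sum((yi-ybar)^2))
n = 6, xbar = 77/6 ≈ 12.833333, ybar = 64/6 = 32/3 ≈ 10.666667
Sxy = sum((xi-xbar)(yi-ybar)) = -4/3 ≈ -1.333333
Sxx = sum((xi-xbar)^2) = 293/6 ≈ 48.833333
Syy = sum((yi-ybar)^2) = 742/3 ≈ 247.333333
sqrt(Sxx*Syy) ≈ 109.900460
r = Sxy / sqrt(Sxx*Syy) = -1.333333 / 109.900460 ≈ -0.012132

-0.0121


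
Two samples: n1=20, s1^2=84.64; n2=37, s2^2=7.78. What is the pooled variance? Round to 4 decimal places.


sp^2 = ((n1-1)*s1^2 + (n2-1)*s2^2)/(n1+n2-2)
(n1-1)*s1^2 = 19 * 84.64 = 1608.16
(n2-1)*s2^2 = 36 * 7.78 = 280.08
numerator = 1608.16 + 280.08 = 1888.24
n1+n2-2 = 55
sp^2 = 1888.24 / 55 = 47206/1375 ≈ 34.331636

34.3316


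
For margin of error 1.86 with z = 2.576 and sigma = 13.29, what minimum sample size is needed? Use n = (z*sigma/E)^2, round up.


z*sigma/E = 2.576 * 13.29 / 1.86 = 71323/3875 ≈ 18.405935
(z*sigma/E)^2 ≈ 338.778461
round up: n = 339

339


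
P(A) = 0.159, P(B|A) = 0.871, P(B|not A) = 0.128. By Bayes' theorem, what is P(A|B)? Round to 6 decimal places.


P(A|B) = P(B|A)*P(A) / P(B), P(B) = P(B|A)*P(A) + P(B|not A)*P(not A)
P(B|A)*P(A) = 0.871 * 0.159 = 0.138489
P(B|not A)*P(not A) = 0.128 * 0.841 = 0.107648
P(B) = 0.138489 + 0.107648 = 0.246137
P(A|B) = 0.138489 / 0.246137 ≈ 0.56265007

0.562650


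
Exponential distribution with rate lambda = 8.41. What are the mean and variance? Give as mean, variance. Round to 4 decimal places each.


mean = 1/lam, var = 1/lam^2
mean = 1 / 8.41 = 100/841 ≈ 0.118906
lam^2 = 8.41^2 = 70.7281
var = 1 / 70.7281 ≈ 0.014139

0.1189, 0.0141


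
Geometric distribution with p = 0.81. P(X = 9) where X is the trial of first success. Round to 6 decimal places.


P = (1-p)^(k-1) * p
(1-p)^(k-1) = 0.19^8 ≈ 0.000001698356
P = 0.000001698356 * 0.81 ≈ 0.000001375669

0.000001


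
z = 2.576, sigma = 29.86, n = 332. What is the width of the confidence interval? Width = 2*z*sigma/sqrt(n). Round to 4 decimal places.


width = 2*z*sigma/sqrt(n)
2*z*sigma = 2 * 2.576 * 29.86 = 153.83872
sqrt(332) ≈ 18.220867
width = 153.83872 / 18.220867 ≈ 8.442997

8.4430


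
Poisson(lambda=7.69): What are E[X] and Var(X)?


E[X] = Var(X) = lambda = 7.69

7.69, 7.69


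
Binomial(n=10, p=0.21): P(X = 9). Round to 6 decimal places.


P = C(n,k) * p^k * (1-p)^(n-k)
C(10,9) = 10
p^k = 0.21^9 ≈ 0.0000007942800
(1-p)^(n-k) = 0.79^1 = 0.79
P = 10 * 0.0000007942800 * 0.79 ≈ 0.000006

0.000006


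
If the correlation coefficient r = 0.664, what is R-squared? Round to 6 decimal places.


R^2 = r^2 = (0.664)^2 = 0.440896

0.440896


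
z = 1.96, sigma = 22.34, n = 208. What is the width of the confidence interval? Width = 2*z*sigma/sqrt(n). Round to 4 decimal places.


width = 2*z*sigma/sqrt(n)
2*z*sigma = 2 * 1.96 * 22.34 = 87.5728
sqrt(208) ≈ 14.422205
width = 87.5728 / 14.422205 ≈ 6.072081

6.0721


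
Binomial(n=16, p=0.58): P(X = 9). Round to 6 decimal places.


P = C(n,k) * p^k * (1-p)^(n-k)
C(16,9) = 11440
p^k = 0.58^9 ≈ 0.007427659
(1-p)^(n-k) = 0.42^7 ≈ 0.002305393
P = 11440 * 0.007427659 * 0.002305393 ≈ 0.195895

0.195895


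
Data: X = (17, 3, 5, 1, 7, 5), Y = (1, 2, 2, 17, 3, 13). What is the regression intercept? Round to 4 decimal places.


a = ybar - b*xbar, where b = sum((xi-xbar)(yi-ybar)) / sum((xi-xbar)^2)
n = 6, xbar = 38/6 = 19/3 ≈ 6.333333, ybar = 38/6 = 19/3 ≈ 6.333333
Sxy = sum((xi-xbar)(yi-ybar)) = -314/3 ≈ -104.666667
Sxx = sum((xi-xbar)^2) = 472/3 ≈ 157.333333
b = Sxy / Sxx = -157/236 ≈ -0.665254
a = 6.333333 - (-0.665254) * 6.333333 = 2489/236 ≈ 10.546610

10.5466


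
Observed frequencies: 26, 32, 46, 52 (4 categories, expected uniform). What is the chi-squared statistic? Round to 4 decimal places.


chi2 = sum((O-E)^2/E), E = total/4
total = 156, E = 156/4 = 39
(26 - 39)^2 / 39 = 169 / 39 = 13/3 ≈ 4.333333
(32 - 39)^2 / 39 = 49 / 39 = 49/39 ≈ 1.256410
(46 - 39)^2 / 39 = 49 / 39 = 49/39 ≈ 1.256410
(52 - 39)^2 / 39 = 169 / 39 = 13/3 ≈ 4.333333
chi2 = 436/39 ≈ 11.179487

11.1795


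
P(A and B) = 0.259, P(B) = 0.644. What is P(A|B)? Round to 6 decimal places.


P(A|B) = P(A and B) / P(B) = 0.259 / 0.644 = 37/92 ≈ 0.40217391

0.402174


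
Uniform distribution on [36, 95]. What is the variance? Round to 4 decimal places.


Var = (b-a)^2 / 12
(b-a)^2 = (95 - 36)^2 = 3481
Var = 3481/12 ≈ 290.083333

290.0833


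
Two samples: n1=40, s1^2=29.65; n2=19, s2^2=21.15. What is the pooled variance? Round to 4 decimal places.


sp^2 = ((n1-1)*s1^2 + (n2-1)*s2^2)/(n1+n2-2)
(n1-1)*s1^2 = 39 * 29.65 = 1156.35
(n2-1)*s2^2 = 18 * 21.15 = 380.7
numerator = 1156.35 + 380.7 = 1537.05
n1+n2-2 = 57
sp^2 = 1537.05 / 57 = 10247/380 ≈ 26.965789

26.9658


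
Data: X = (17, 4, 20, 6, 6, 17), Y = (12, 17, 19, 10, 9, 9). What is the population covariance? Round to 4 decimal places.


Cov = (1/n)*sum((xi-xbar)(yi-ybar))
n = 6, xbar = 70/6 = 35/3 ≈ 11.666667, ybar = 76/6 = 38/3 ≈ 12.666667
sum((xi-xbar)(yi-ybar)) = 97/3 ≈ 32.333333
Cov = 32.333333 / 6 = 97/18 ≈ 5.388889

5.3889


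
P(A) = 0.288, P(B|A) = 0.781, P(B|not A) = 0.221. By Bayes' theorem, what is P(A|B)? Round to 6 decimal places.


P(A|B) = P(B|A)*P(A) / P(B), P(B) = P(B|A)*P(A) + P(B|not A)*P(not A)
P(B|A)*P(A) = 0.781 * 0.288 = 0.224928
P(B|not A)*P(not A) = 0.221 * 0.712 = 0.157352
P(B) = 0.224928 + 0.157352 = 0.38228
P(A|B) = 0.224928 / 0.38228 ≈ 0.58838548

0.588385


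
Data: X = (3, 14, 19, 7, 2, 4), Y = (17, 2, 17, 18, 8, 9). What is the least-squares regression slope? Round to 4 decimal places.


b = sum((xi-xbar)(yi-ybar)) / sum((xi-xbar)^2)
n = 6, xbar = 49/6 ≈ 8.166667, ybar = 71/6 ≈ 11.833333
Sxy = sum((xi-xbar)(yi-ybar)) = 1/6 ≈ 0.166667
Sxx = sum((xi-xbar)^2) = 1409/6 ≈ 234.833333
b = Sxy / Sxx = 1/1409 ≈ 0.000710

0.0007


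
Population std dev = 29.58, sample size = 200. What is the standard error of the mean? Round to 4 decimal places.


SE = sigma / sqrt(n)
sqrt(200) ≈ 14.142136
SE = 29.58 / 14.142136 ≈ 2.091622

2.0916


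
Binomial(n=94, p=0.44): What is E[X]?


E[X] = n*p = 94 * 0.44 = 41.36

41.36


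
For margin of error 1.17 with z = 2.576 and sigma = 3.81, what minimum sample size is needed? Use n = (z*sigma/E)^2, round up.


z*sigma/E = 2.576 * 3.81 / 1.17 = 40894/4875 ≈ 8.388513
(z*sigma/E)^2 ≈ 70.367147
round up: n = 71

71


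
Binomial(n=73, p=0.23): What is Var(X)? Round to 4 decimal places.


Var = n*p*(1-p) = 73 * 0.23 * 0.77 = 12.9283

12.9283


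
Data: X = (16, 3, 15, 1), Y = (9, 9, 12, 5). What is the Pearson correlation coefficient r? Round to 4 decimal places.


r = sum((xi-xbar)(yi-ybar)) / sqrt(sum((xi-xbar)^2) * sum((yi-ybar)^2))
n = 4, xbar = 35/4 = 8.75, ybar = 35/4 = 8.75
Sxy = sum((xi-xbar)(yi-ybar)) = 49.75
Sxx = sum((xi-xbar)^2) = 184.75
Syy = sum((yi-ybar)^2) = 24.75
sqrt(Sxx*Syy) ≈ 67.620725
r = Sxy / sqrt(Sxx*Syy) = 49.75 / 67.620725 ≈ 0.735721

0.7357


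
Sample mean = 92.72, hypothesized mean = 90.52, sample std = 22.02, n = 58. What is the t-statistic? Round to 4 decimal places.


t = (xbar - mu0) / (s/sqrt(n))
xbar - mu0 = 92.72 - 90.52 = 2.2
sqrt(58) ≈ 7.61577311
s/sqrt(n) = 22.02 / 7.61577311 ≈ 2.89136765
t = 2.2 / 2.89136765 ≈ 0.760886

0.7609


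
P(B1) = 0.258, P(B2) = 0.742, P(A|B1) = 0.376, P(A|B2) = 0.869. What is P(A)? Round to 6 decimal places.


P(A) = P(A|B1)*P(B1) + P(A|B2)*P(B2)
P(A|B1)*P(B1) = 0.376 * 0.258 = 0.097008
P(A|B2)*P(B2) = 0.869 * 0.742 = 0.644798
P(A) = 0.097008 + 0.644798 = 0.741806

0.741806


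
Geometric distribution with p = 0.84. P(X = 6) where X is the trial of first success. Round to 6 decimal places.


P = (1-p)^(k-1) * p
(1-p)^(k-1) = 0.16^5 = 0.0001048576
P = 0.0001048576 * 0.84 ≈ 0.00008808038

0.000088


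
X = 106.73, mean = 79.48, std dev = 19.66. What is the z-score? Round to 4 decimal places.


z = (X - mu) / sigma
X - mu = 106.73 - 79.48 = 27.25
z = 27.25 / 19.66 = 2725/1966 ≈ 1.386063

1.3861


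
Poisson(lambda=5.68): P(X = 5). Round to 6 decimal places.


P = e^(-lam) * lam^k / k!
e^(-5.68) ≈ 0.003413558
lam^k = 5.68^5 ≈ 5912.098737
k! = 5! = 120
P = 0.003413558 * 5912.098737 / 120 ≈ 0.168177

0.168177


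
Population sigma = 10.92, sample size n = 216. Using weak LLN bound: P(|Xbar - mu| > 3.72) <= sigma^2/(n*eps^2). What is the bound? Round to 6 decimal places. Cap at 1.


bound = min(1, sigma^2/(n*eps^2))
sigma^2 = 10.92^2 = 119.2464
n*eps^2 = 216 * 3.72^2 = 216 * 13.8384 = 2989.0944
sigma^2/(n*eps^2) = 119.2464 / 2989.0944 ≈ 0.03989382

0.039894


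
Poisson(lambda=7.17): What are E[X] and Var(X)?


E[X] = Var(X) = lambda = 7.17

7.17, 7.17


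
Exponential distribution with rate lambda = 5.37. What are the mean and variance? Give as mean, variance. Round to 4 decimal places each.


mean = 1/lam, var = 1/lam^2
mean = 1 / 5.37 = 100/537 ≈ 0.186220
lam^2 = 5.37^2 = 28.8369
var = 1 / 28.8369 ≈ 0.034678

0.1862, 0.0347


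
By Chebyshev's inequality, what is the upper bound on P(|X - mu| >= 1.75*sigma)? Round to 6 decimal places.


P <= 1/k^2
k^2 = 1.75^2 = 3.0625
1/k^2 = 1 / 3.0625 = 16/49 ≈ 0.32653061

0.326531


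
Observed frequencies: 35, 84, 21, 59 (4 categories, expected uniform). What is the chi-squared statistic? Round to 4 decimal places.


chi2 = sum((O-E)^2/E), E = total/4
total = 199, E = 199/4 = 49.75
(35 - 49.75)^2 / 49.75 = 217.5625 / 49.75 = 3481/796 ≈ 4.373116
(84 - 49.75)^2 / 49.75 = 1173.0625 / 49.75 = 18769/796 ≈ 23.579146
(21 - 49.75)^2 / 49.75 = 826.5625 / 49.75 = 13225/796 ≈ 16.614322
(59 - 49.75)^2 / 49.75 = 85.5625 / 49.75 = 1369/796 ≈ 1.719849
chi2 = 9211/199 ≈ 46.286432

46.2864


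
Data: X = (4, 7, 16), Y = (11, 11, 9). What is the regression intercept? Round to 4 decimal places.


a = ybar - b*xbar, where b = sum((xi-xbar)(yi-ybar)) / sum((xi-xbar)^2)
n = 3, xbar = 27/3 = 9, ybar = 31/3 ≈ 10.333333
Sxy = sum((xi-xbar)(yi-ybar)) = -14
Sxx = sum((xi-xbar)^2) = 78
b = Sxy / Sxx = -7/39 ≈ -0.179487
a = 10.333333 - (-0.179487) * 9 = 466/39 ≈ 11.948718

11.9487


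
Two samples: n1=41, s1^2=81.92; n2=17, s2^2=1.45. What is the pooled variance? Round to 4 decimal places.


sp^2 = ((n1-1)*s1^2 + (n2-1)*s2^2)/(n1+n2-2)
(n1-1)*s1^2 = 40 * 81.92 = 3276.8
(n2-1)*s2^2 = 16 * 1.45 = 23.2
numerator = 3276.8 + 23.2 = 3300
n1+n2-2 = 56
sp^2 = 3300 / 56 = 825/14 ≈ 58.928571

58.9286


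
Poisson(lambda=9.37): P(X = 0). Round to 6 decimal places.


P = e^(-lam) * lam^k / k!
e^(-9.37) ≈ 0.00008524339
lam^k = 9.37^0 = 1
k! = 0! = 1
P = 0.00008524339 * 1 / 1 ≈ 0.000085

0.000085


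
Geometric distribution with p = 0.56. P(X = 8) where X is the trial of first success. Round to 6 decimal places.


P = (1-p)^(k-1) * p
(1-p)^(k-1) = 0.44^7 ≈ 0.003192778
P = 0.003192778 * 0.56 ≈ 0.001787956

0.001788


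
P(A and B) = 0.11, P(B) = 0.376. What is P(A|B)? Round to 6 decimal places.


P(A|B) = P(A and B) / P(B) = 0.11 / 0.376 = 55/188 ≈ 0.29255319

0.292553


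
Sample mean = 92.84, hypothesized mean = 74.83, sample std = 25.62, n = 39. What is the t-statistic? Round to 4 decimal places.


t = (xbar - mu0) / (s/sqrt(n))
xbar - mu0 = 92.84 - 74.83 = 18.01
sqrt(39) ≈ 6.24499800
s/sqrt(n) = 25.62 / 6.24499800 ≈ 4.10248330
t = 18.01 / 4.10248330 ≈ 4.390024

4.3900


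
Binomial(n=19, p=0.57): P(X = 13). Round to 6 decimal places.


P = C(n,k) * p^k * (1-p)^(n-k)
C(19,13) = 27132
p^k = 0.57^13 ≈ 0.0006704604
(1-p)^(n-k) = 0.43^6 ≈ 0.006321363
P = 27132 * 0.0006704604 * 0.006321363 ≈ 0.114991

0.114991


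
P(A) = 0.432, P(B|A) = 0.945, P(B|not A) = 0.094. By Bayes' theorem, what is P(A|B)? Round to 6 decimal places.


P(A|B) = P(B|A)*P(A) / P(B), P(B) = P(B|A)*P(A) + P(B|not A)*P(not A)
P(B|A)*P(A) = 0.945 * 0.432 = 0.40824
P(B|not A)*P(not A) = 0.094 * 0.568 = 0.053392
P(B) = 0.40824 + 0.053392 = 0.461632
P(A|B) = 0.40824 / 0.461632 ≈ 0.88434077

0.884341


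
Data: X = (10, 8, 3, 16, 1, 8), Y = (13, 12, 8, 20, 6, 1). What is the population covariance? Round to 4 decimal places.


Cov = (1/n)*sum((xi-xbar)(yi-ybar))
n = 6, xbar = 46/6 = 23/3 ≈ 7.666667, ybar = 60/6 = 10
sum((xi-xbar)(yi-ybar)) = 124
Cov = 124 / 6 = 62/3 ≈ 20.666667

20.6667
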